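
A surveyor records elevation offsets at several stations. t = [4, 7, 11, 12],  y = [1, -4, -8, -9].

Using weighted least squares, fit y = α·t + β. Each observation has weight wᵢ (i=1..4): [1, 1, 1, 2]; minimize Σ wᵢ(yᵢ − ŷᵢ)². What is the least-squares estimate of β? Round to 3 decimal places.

AᵀWA·[α, β]ᵀ = AᵀWy reads: 474·α + 46·β = -328;  46·α + 5·β = -29.
Eliminating β: 5·(row 1) − 46·(row 2) gives 254·α = 5·(-328) − 46·(-29) = -306, so α = -153/127.
Then β = ((-29) − 46·(-153/127))/5 = 671/127.

β = 5.283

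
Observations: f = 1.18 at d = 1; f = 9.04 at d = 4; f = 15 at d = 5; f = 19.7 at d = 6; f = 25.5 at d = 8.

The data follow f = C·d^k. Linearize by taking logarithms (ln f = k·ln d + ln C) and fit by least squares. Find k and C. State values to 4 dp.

Linearized form: ln f = k·ln d + ln C. From the 5 transformed points,
Σln d = 6.8669, Σ(ln d)² = 12.0466, Σln f = 11.2945, Σln d·ln f = 19.4858.
Equations: 12.0466·k + 6.8669·ln C = 19.4858;  6.8669·k + 5·ln C = 11.2945.
Solving (det = 13.0781): k = 1.51934, ln C = 0.17226, so C = exp(0.17226) = 1.18798.

k = 1.5193, C = 1.1880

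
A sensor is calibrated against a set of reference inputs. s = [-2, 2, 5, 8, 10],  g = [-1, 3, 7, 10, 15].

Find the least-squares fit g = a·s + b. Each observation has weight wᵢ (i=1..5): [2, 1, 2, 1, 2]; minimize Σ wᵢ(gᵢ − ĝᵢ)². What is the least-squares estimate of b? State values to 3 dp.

b = 1.044

The normal system AᵀWA·[a, b]ᵀ = AᵀWg is [[326, 36]; [36, 8]]·[a, b]ᵀ = [460, 55]ᵀ.
det = 326·8 − 36² = 1312.
a = (460·8 − 36·55)/1312 = 425/328; b = (326·55 − 36·460)/1312 = 685/656.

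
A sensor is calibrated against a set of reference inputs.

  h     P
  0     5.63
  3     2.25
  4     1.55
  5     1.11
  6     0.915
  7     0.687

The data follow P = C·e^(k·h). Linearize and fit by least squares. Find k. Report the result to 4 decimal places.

Let Y = ln P. Fitting Y = k·h + ln C by least squares:
Σh = 25.0000, Σ(h)² = 135.0000, Σln P = 2.6174, Σh·ln P = 1.5467.
Normal system: [[135.0000, 25.0000]; [25.0000, 6]]·[k, ln C]ᵀ = [1.5467, 2.6174]ᵀ.
Δ = 135.0000·6 − (25.0000)² = 185.0000; k = (1.5467·6 − 25.0000·2.6174)/185.0000 = -0.30354, ln C = (135.0000·2.6174 − 25.0000·1.5467)/185.0000 = 1.70099.

k = -0.3035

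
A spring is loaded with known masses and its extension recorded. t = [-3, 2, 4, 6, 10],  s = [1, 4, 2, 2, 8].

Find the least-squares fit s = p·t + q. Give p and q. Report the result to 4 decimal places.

Forming XᵀX = [[165, 19]; [19, 5]] and Xᵀs = [105, 17]ᵀ gives XᵀX·[p, q]ᵀ = Xᵀs.
Δ = 165·5 − 19² = 464.
p = (105·5 − 19·17)/464 = 101/232; q = (165·17 − 19·105)/464 = 405/232.

p = 0.4353, q = 1.7457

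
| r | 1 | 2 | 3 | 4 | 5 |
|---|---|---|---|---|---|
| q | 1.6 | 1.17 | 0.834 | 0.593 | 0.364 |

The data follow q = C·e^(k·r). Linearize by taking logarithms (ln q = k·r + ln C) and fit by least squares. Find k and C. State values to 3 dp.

k = -0.364, C = 2.398

Let Y = ln q. Fitting Y = k·r + ln C by least squares:
Σr = 15.0000, Σ(r)² = 55.0000, Σln q = -1.0877, Σr·ln q = -6.9038.
Normal system: [[55.0000, 15.0000]; [15.0000, 5]]·[k, ln C]ᵀ = [-6.9038, -1.0877]ᵀ.
Slope k = (n·Σr·ln q − Σr·Σln q)/(n·Σ(r)² − (Σr)²) = (5·-6.9038 − 15.0000·-1.0877)/50.0000 = -0.36408; ln C = (Σln q − k·Σr)/n = 0.87470, so C = exp(0.87470) = 2.39815.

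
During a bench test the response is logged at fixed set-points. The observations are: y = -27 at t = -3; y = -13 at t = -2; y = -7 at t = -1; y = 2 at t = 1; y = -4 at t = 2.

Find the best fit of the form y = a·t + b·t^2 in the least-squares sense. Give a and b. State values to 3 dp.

a = 2.670, b = -2.121

Sums needed: Σt·t = 19, Σt·t^2 = -27, Σt^2·t^2 = 115.
Moment sums: Σt·y = 108, Σt^2·y = -316.
MᵀM·[a, b]ᵀ = Mᵀy becomes [[19, -27]; [-27, 115]]·[a, b]ᵀ = [108, -316]ᵀ.
det = 19·115 − (-27)² = 1456.
a = (108·115 − (-27)·(-316))/1456 = 243/91; b = (19·(-316) − (-27)·108)/1456 = -193/91.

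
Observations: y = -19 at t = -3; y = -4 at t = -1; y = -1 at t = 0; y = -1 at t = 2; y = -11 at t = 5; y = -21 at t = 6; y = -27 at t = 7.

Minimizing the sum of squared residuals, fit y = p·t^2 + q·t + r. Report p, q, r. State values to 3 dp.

Normal-equation sums: Σt^2·t^2 = 4420, Σt^2·t = 664, Σt^2 = 124, Σt·t = 124, Σt = 16, Σ1 = 7.
Moment sums: Σt^2·y = -2533, Σt·y = -311, Σy = -84.
Solving the 3×3 system (Gaussian elimination) gives p = -8959/9636, q = 77647/28908, r = -1097/657.

p = -0.930, q = 2.686, r = -1.670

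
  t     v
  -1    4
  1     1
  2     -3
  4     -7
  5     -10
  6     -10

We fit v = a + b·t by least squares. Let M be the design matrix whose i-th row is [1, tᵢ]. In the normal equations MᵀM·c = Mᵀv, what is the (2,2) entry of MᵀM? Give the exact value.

Row 2 ↔ basis t, column 2 ↔ basis t, so (MᵀM)_{2,2} = Σᵢ (t)·(t) = (-1)·(-1) + (1)·(1) + (2)·(2) + (4)·(4) + (5)·(5) + (6)·(6) = 83.

83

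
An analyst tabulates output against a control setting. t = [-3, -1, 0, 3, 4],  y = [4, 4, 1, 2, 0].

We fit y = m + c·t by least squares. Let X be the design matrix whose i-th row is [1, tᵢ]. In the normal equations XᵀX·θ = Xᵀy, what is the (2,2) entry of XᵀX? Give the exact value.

35

Row 2 ↔ basis t, column 2 ↔ basis t, so (XᵀX)_{2,2} = Σᵢ (t)·(t) = (-3)·(-3) + (-1)·(-1) + (0)·(0) + (3)·(3) + (4)·(4) = 35.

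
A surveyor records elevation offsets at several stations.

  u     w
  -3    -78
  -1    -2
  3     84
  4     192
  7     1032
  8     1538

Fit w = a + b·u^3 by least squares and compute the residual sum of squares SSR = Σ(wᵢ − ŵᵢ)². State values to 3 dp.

SSR = 7.809

Normal-equation sums: Σ1 = 6, Σu^3 = 918, Σu^3·u^3 = 385348.
Right-hand side: Σw = 2766, Σu^3·w = 1158096.
Eliminating b: 385348·(row 1) − 918·(row 2) gives 1469364·a = 385348·2766 − 918·1158096 = 2740440, so a = 228370/122447.
Then b = (1158096 − 918·(228370/122447))/385348 = 367449/122447.
Residuals: 141887/122447, -105815/122447, 136055/122447, -235282/122447, 101927/122447, -38772/122447; SSR = 956248/122447.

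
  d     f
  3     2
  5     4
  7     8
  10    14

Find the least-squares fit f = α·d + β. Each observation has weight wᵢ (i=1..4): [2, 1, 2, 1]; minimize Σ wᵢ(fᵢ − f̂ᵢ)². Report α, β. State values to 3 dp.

From the data, Σwᵢ·d·d = 241, Σwᵢ·d = 35, Σwᵢ·1 = 6.
For MᵀWf: Σwᵢ·d·f = 284, Σwᵢ·f = 38.
Eliminating β: 6·(row 1) − 35·(row 2) gives 221·α = 6·284 − 35·38 = 374, so α = 22/13.
Then β = (38 − 35·(22/13))/6 = -46/13.

α = 1.692, β = -3.538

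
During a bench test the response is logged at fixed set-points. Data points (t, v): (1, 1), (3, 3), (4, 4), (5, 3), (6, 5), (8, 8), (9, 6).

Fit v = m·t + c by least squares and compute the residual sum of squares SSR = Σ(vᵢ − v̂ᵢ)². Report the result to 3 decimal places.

SSR = 5.710

Sums needed: Σt·t = 232, Σt = 36, Σ1 = 7.
And Σt·v = 189, Σv = 30.
So XᵀX·[m, c]ᵀ = Xᵀv: [[232, 36]; [36, 7]]·[m, c]ᵀ = [189, 30]ᵀ.
det = 232·7 − 36² = 328.
m = (189·7 − 36·30)/328 = 243/328; c = (232·30 − 36·189)/328 = 39/82.
Residuals: -71/328, 99/328, 23/41, -387/328, 13/164, 131/82, -375/328; SSR = 1873/328.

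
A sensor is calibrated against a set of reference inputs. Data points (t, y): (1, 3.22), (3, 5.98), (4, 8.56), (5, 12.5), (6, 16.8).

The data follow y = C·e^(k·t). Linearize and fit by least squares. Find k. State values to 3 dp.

k = 0.335

Taking logs, ln y = k·t + ln C, so regress ln y on t.
Over the data: Σt = 19.0000, Σ(t)² = 87.0000, Σln y = 10.4520, Σt·ln y = 44.6800.
Normal system: [[87.0000, 19.0000]; [19.0000, 5]]·[k, ln C]ᵀ = [44.6800, 10.4520]ᵀ.
Solving (det = 74.0000): k = 0.33529, ln C = 0.81629.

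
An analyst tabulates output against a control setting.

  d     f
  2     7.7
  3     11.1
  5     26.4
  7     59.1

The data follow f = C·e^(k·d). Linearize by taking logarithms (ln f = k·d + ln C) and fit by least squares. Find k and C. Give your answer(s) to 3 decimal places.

Let Y = ln f. Fitting Y = k·d + ln C by least squares:
AᵀA = [[87.0000, 17.0000]; [17.0000, 4]], rhs = [56.2247, 11.8008]ᵀ  (here Σd = 17.0000, Σ(d)² = 87.0000, Σln f = 11.8008, Σd·ln f = 56.2247).
Slope k = (n·Σd·ln f − Σd·Σln f)/(n·Σ(d)² − (Σd)²) = (4·56.2247 − 17.0000·11.8008)/59.0000 = 0.41163; ln C = (Σln f − k·Σd)/n = 1.20078, so C = exp(1.20078) = 3.32271.

k = 0.412, C = 3.323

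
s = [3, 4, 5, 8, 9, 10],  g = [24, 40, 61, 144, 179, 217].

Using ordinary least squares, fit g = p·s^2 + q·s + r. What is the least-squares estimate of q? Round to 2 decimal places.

q = 4.22

Setting ∂/∂p … = 0 gives: 21619·p + 2457·q + 295·r = 47796;  2457·p + 295·q + 39·r = 5470;  295·p + 39·q + 6·r = 665.
(Σs^2·s^2 = 21619, Σs^2·s = 2457, Σs^2 = 295, Σs·s = 295, Σs = 39, Σ1 = 6, Σs^2·g = 47796, Σs·g = 5470, Σg = 665.)
Row-reducing yields p = 137/76, q = 26597/6308, r = -16409/3154.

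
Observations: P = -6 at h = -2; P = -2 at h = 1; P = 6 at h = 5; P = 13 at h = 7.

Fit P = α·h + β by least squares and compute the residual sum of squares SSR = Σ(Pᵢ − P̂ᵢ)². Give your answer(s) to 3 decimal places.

From the data, Σh·h = 79, Σh = 11, Σ1 = 4.
Moment sums: Σh·P = 131, ΣP = 11.
So XᵀX·[α, β]ᵀ = XᵀP: [[79, 11]; [11, 4]]·[α, β]ᵀ = [131, 11]ᵀ.
Eliminating β: 4·(row 1) − 11·(row 2) gives 195·α = 4·131 − 11·11 = 403, so α = 31/15.
Then β = (11 − 11·(31/15))/4 = -44/15.
Residuals: 16/15, -17/15, -7/5, 22/15; SSR = 98/15.

SSR = 6.533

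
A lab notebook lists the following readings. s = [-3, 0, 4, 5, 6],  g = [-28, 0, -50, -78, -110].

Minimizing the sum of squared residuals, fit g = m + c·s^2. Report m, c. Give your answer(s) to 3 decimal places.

m = -0.487, c = -3.065

With design matrix X, XᵀX = [[5, 86]; [86, 2258]] and Xᵀg = [-266, -6962]ᵀ.
Eliminating c: 2258·(row 1) − 86·(row 2) gives 3894·m = 2258·(-266) − 86·(-6962) = -1896, so m = -316/649.
Then c = ((-6962) − 86·(-316/649))/2258 = -1989/649.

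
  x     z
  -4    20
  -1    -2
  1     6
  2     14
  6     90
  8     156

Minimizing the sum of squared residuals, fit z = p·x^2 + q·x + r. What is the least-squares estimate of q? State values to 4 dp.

Sums needed: Σx^2·x^2 = 5666, Σx^2·x = 672, Σx^2 = 122, Σx·x = 122, Σx = 12, Σ1 = 6.
Right-hand side: Σx^2·z = 13604, Σx·z = 1744, Σz = 284.
Inverting the 3×3 Gram matrix, [p, q, r]ᵀ = [98980/48367, 148124/48367, -1770/4397]ᵀ.

q = 3.0625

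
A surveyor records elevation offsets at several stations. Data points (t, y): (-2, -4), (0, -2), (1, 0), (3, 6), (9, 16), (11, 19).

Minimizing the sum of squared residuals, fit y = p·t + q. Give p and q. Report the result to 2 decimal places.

p = 1.85, q = -0.96

From the data, Σt·t = 216, Σt = 22, Σ1 = 6.
And Σt·y = 379, Σy = 35.
AᵀA·[p, q]ᵀ = Aᵀy becomes [[216, 22]; [22, 6]]·[p, q]ᵀ = [379, 35]ᵀ.
Determinant 216·6 − 22² = 812.
p = (379·6 − 22·35)/812 = 376/203; q = (216·35 − 22·379)/812 = -389/406.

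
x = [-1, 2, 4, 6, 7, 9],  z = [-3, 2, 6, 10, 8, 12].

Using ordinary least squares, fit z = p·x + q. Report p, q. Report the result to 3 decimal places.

The normal equations are: 187·p + 27·q = 255;  27·p + 6·q = 35.
Δ = 187·6 − 27² = 393.
p = (255·6 − 27·35)/393 = 195/131; q = (187·35 − 27·255)/393 = -340/393.

p = 1.489, q = -0.865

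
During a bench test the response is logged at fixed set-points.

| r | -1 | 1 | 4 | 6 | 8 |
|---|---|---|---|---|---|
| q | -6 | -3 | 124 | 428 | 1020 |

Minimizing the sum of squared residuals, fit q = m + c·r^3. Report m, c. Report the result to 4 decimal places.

The normal system AᵀA·[m, c]ᵀ = Aᵀq is [[5, 792]; [792, 312898]]·[m, c]ᵀ = [1563, 622627]ᵀ.
Determinant 5·312898 − 792² = 937226.
m = (1563·312898 − 792·622627)/937226 = -2030505/468613; c = (5·622627 − 792·1563)/937226 = 1875239/937226.

m = -4.3330, c = 2.0008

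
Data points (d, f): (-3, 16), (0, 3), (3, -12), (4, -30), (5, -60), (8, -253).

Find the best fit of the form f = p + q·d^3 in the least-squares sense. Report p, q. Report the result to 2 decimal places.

With design matrix X, XᵀX = [[6, 701]; [701, 283323]] and Xᵀf = [-336, -139712]ᵀ.
Δ = 6·283323 − 701² = 1208537.
p = ((-336)·283323 − 701·(-139712))/1208537 = 2741584/1208537; q = (6·(-139712) − 701·(-336))/1208537 = -602736/1208537.

p = 2.27, q = -0.50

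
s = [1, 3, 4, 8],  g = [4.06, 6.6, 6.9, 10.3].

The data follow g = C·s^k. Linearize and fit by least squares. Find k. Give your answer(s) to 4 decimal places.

k = 0.4379

Taking logs, ln g = k·ln s + ln C, so regress ln g on ln s.
AᵀA = [[7.4528, 4.5643]; [4.5643, 4]], rhs = [9.6004, 7.5519]ᵀ  (here Σln s = 4.5643, Σ(ln s)² = 7.4528, Σln g = 7.5519, Σln s·ln g = 9.6004).
Solving (det = 8.9781): k = 0.43795, ln C = 1.38825.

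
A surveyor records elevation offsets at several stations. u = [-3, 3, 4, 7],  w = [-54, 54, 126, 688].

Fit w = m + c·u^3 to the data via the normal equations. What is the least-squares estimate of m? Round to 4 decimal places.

Entries of XᵀX: Σ1 = 4, Σu^3 = 407, Σu^3·u^3 = 123203.
Moment sums: Σw = 814, Σu^3·w = 246964.
Δ = 4·123203 − 407² = 327163.
m = (814·123203 − 407·246964)/327163 = -227106/327163; c = (4·246964 − 407·814)/327163 = 656558/327163.

m = -0.6942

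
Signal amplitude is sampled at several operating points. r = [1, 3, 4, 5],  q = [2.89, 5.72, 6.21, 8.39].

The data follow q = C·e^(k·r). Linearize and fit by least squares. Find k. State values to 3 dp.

k = 0.259

Let Y = ln q. Fitting Y = k·r + ln C by least squares:
Σr = 13.0000, Σ(r)² = 51.0000, Σln q = 6.7584, Σr·ln q = 24.2330.
Normal system: [[51.0000, 13.0000]; [13.0000, 4]]·[k, ln C]ᵀ = [24.2330, 6.7584]ᵀ.
Solving (det = 35.0000): k = 0.25921, ln C = 0.84716.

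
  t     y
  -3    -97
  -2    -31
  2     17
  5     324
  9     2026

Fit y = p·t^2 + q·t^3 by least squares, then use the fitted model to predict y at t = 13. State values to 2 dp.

ŷ = 6249.94

Forming AᵀA = [[7299, 61931]; [61931, 547923]] and Aᵀy = [171277, 1520457]ᵀ gives AᵀA·[p, q]ᵀ = Aᵀy.
det = 7299·547923 − 61931² = 163841216.
p = (171277·547923 − 61931·1520457)/163841216 = -79203699/40960304; q = (7299·1520457 − 61931·171277)/163841216 = 122614939/40960304.
At t = 13: ŷ = (-79203699/40960304)·(169) + (122614939/40960304)·(2197) = 831167519/132988.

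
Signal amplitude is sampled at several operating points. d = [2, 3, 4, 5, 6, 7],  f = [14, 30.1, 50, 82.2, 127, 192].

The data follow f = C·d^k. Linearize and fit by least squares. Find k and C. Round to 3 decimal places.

k = 2.064, C = 3.144

Linearized form: ln f = k·ln d + ln C. From the 6 transformed points,
Σln d = 8.5252, Σ(ln d)² = 13.1965, Σln f = 24.4664, Σln d·ln f = 36.9992.
Equations: 13.1965·k + 8.5252·ln C = 36.9992;  8.5252·k + 6·ln C = 24.4664.
Slope k = (n·Σln d·ln f − Σln d·Σln f)/(n·Σ(ln d)² − (Σln d)²) = (6·36.9992 − 8.5252·24.4664)/6.5005 = 2.06369; ln C = (Σln f − k·Σln d)/n = 1.14553, so C = exp(1.14553) = 3.14410.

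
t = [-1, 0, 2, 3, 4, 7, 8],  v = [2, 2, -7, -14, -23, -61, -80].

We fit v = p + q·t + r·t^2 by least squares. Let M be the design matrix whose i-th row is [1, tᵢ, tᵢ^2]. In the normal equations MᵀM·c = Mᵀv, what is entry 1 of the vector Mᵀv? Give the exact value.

Entry 1 ↔ basis 1, so (Mᵀv)_{1} = Σᵢ vᵢ = (1)·(2) + (1)·(2) + (1)·(-7) + (1)·(-14) + (1)·(-23) + (1)·(-61) + (1)·(-80) = -181.

-181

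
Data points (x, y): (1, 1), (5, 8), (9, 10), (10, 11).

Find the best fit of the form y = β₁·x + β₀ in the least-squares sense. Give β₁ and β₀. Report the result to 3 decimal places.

β₁ = 1.054, β₀ = 0.911

The normal system MᵀM·[β₁, β₀]ᵀ = Mᵀy is [[207, 25]; [25, 4]]·[β₁, β₀]ᵀ = [241, 30]ᵀ.
Eliminating β₀: 4·(row 1) − 25·(row 2) gives 203·β₁ = 4·241 − 25·30 = 214, so β₁ = 214/203.
Then β₀ = (30 − 25·(214/203))/4 = 185/203.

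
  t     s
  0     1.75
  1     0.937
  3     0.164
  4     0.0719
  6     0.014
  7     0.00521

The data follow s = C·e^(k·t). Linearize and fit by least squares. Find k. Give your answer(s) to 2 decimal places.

k = -0.83

Taking logs, ln s = k·t + ln C, so regress ln s on t.
XᵀX = [[111.0000, 21.0000]; [21.0000, 6]], rhs = [-78.4311, -13.4717]ᵀ  (here Σt = 21.0000, Σ(t)² = 111.0000, Σln s = -13.4717, Σt·ln s = -78.4311).
Δ = 111.0000·6 − (21.0000)² = 225.0000; k = (-78.4311·6 − 21.0000·-13.4717)/225.0000 = -0.83414, ln C = (111.0000·-13.4717 − 21.0000·-78.4311)/225.0000 = 0.67420.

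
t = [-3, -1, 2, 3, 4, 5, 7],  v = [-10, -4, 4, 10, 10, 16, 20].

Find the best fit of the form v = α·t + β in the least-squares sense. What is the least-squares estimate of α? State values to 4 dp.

α = 3.0717

MᵀM·[α, β]ᵀ = Mᵀv reads: 113·α + 17·β = 332;  17·α + 7·β = 46.
(Σt·t = 113, Σt = 17, Σ1 = 7, Σt·v = 332, Σv = 46.)
Determinant 113·7 − 17² = 502.
α = (332·7 − 17·46)/502 = 771/251; β = (113·46 − 17·332)/502 = -223/251.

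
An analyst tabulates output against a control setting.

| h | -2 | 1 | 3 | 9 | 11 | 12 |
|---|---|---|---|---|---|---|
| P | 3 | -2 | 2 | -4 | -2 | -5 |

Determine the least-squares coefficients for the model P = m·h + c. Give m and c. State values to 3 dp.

m = -0.446, c = 1.195

Compute the Gram sums: Σh·h = 360, Σh = 34, Σ1 = 6.
For AᵀP: Σh·P = -120, ΣP = -8.
Eliminating c: 6·(row 1) − 34·(row 2) gives 1004·m = 6·(-120) − 34·(-8) = -448, so m = -112/251.
Then c = ((-8) − 34·(-112/251))/6 = 300/251.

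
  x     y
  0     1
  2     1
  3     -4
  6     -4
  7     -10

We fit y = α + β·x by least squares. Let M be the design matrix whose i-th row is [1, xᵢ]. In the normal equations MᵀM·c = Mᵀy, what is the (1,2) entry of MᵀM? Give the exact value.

18

Row 1 ↔ basis 1, column 2 ↔ basis x, so (MᵀM)_{1,2} = Σᵢ x = (1)·(0) + (1)·(2) + (1)·(3) + (1)·(6) + (1)·(7) = 18.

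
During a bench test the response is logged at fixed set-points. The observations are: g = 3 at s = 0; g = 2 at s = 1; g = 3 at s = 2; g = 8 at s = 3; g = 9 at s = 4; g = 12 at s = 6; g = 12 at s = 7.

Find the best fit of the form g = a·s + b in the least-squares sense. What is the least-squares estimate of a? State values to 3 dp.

a = 1.598

From the data, Σs·s = 115, Σs = 23, Σ1 = 7.
Moment sums: Σs·g = 224, Σg = 49.
Eliminating b: 7·(row 1) − 23·(row 2) gives 276·a = 7·224 − 23·49 = 441, so a = 147/92.
Then b = (49 − 23·(147/92))/7 = 7/4.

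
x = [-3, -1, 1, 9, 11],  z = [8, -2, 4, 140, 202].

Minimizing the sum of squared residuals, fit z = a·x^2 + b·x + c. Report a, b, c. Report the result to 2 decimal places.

With design matrix A, AᵀA = [[21285, 2033, 213]; [2033, 213, 17]; [213, 17, 5]] and Aᵀz = [35856, 3464, 352]ᵀ.
Inverting the 3×3 Gram matrix, [a, b, c]ᵀ = [5279/3559, 7473/3559, 260/3559]ᵀ.

a = 1.48, b = 2.10, c = 0.07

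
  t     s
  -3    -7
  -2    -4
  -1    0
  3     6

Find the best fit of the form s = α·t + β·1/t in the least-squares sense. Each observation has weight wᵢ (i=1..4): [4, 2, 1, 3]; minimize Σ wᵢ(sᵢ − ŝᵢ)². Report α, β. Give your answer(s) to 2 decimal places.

α = 2.46, β = -2.31

Forming AᵀWA = [[72, 10]; [10, 41/18]] and AᵀWs = [154, 58/3]ᵀ gives AᵀWA·[α, β]ᵀ = AᵀWs.
Eliminating β: (41/18)·(row 1) − 10·(row 2) gives 64·α = (41/18)·154 − 10·(58/3) = 1417/9, so α = 1417/576.
Then β = ((58/3) − 10·(1417/576))/(41/18) = -37/16.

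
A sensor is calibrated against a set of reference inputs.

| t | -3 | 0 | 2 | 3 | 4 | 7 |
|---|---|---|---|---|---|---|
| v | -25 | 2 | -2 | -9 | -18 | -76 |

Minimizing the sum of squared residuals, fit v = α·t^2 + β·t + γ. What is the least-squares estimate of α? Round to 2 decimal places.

The normal system MᵀM·[α, β, γ]ᵀ = Mᵀv is [[2835, 415, 87]; [415, 87, 13]; [87, 13, 6]]·[α, β, γ]ᵀ = [-4326, -560, -128]ᵀ.
Row-reducing yields α = -243883/123816, β = 114679/41272, γ = 74741/61908.

α = -1.97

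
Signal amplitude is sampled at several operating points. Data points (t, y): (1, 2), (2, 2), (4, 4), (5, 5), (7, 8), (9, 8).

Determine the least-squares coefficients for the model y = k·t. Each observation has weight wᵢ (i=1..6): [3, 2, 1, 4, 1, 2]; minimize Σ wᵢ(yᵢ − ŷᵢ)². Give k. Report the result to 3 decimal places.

k = 0.976

With design matrix A, AᵀWA = [[338]] and AᵀWy = [330]ᵀ.
k = 330/338 = 0.976331.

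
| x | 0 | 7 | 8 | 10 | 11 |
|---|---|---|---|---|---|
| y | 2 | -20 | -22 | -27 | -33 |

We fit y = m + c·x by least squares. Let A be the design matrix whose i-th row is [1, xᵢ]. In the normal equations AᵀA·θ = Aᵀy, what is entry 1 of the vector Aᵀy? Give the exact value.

-100

Entry 1 ↔ basis 1, so (Aᵀy)_{1} = Σᵢ yᵢ = (1)·(2) + (1)·(-20) + (1)·(-22) + (1)·(-27) + (1)·(-33) = -100.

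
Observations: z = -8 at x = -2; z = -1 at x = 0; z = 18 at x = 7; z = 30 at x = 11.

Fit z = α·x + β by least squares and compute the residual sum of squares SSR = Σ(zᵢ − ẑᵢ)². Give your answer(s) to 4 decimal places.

SSR = 0.9682

Compute the Gram sums: Σx·x = 174, Σx = 16, Σ1 = 4.
For Aᵀz: Σx·z = 472, Σz = 39.
Determinant 174·4 − 16² = 440.
α = (472·4 − 16·39)/440 = 158/55; β = (174·39 − 16·472)/440 = -383/220.
Residuals: -113/220, 163/220, -81/220, 31/220; SSR = 213/220.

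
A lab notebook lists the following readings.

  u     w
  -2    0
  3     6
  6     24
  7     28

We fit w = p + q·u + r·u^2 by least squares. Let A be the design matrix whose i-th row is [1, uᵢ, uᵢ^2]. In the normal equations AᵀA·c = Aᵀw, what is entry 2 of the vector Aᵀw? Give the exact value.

Entry 2 ↔ basis u, so (Aᵀw)_{2} = Σᵢ (u)·wᵢ = (-2)·(0) + (3)·(6) + (6)·(24) + (7)·(28) = 358.

358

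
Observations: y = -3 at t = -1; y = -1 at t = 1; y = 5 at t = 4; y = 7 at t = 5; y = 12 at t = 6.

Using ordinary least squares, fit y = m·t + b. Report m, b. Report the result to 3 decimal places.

m = 2.029, b = -2.088

Sums needed: Σt·t = 79, Σt = 15, Σ1 = 5.
Moment sums: Σt·y = 129, Σy = 20.
Δ = 79·5 − 15² = 170.
m = (129·5 − 15·20)/170 = 69/34; b = (79·20 − 15·129)/170 = -71/34.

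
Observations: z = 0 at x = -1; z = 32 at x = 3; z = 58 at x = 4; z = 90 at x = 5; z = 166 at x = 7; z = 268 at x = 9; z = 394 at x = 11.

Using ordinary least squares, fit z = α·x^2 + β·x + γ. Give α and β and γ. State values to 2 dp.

α = 3.02, β = 2.65, γ = -0.90

Normal-equation sums: Σx^2·x^2 = 24566, Σx^2·x = 2618, Σx^2 = 302, Σx·x = 302, Σx = 38, Σ1 = 7.
Moment sums: Σx^2·z = 80982, Σx·z = 8686, Σz = 1008.
Solving the 3×3 system (Gaussian elimination) gives α = 77627/25662, β = 340289/128310, γ = -19316/21385.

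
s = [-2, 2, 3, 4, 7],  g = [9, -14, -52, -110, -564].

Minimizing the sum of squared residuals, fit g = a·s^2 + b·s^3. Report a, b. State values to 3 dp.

a = -0.885, b = -1.518

Compute the Gram sums: Σs^2·s^2 = 2770, Σs^2·s^3 = 18074, Σs^3·s^3 = 122602.
Right-hand side: Σs^2·g = -29884, Σs^3·g = -202080.
AᵀA·[a, b]ᵀ = Aᵀg becomes [[2770, 18074]; [18074, 122602]]·[a, b]ᵀ = [-29884, -202080]ᵀ.
Eliminating b: 122602·(row 1) − 18074·(row 2) gives 12938064·a = 122602·(-29884) − 18074·(-202080) = -11444248, so a = -1430531/1617258.
Then b = ((-202080) − 18074·(-1430531/1617258))/122602 = -2454773/1617258.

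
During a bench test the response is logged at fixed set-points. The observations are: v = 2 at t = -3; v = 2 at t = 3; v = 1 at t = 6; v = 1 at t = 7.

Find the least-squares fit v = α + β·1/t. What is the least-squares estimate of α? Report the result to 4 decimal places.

Forming MᵀM = [[4, 13/42]; [13/42, 53/196]] and Mᵀv = [6, 13/42]ᵀ gives MᵀM·[α, β]ᵀ = Mᵀv.
det = 4·(53/196) − (13/42)² = 1739/1764.
α = (6·(53/196) − (13/42)·(13/42))/(1739/1764) = 2693/1739; β = (4·(13/42) − (13/42)·6)/(1739/1764) = -1092/1739.

α = 1.5486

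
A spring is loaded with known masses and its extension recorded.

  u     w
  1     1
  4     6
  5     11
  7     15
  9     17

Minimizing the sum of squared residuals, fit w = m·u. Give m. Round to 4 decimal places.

m = 1.9651

Compute the Gram sums: Σu·u = 172.
And Σu·w = 338.
Hence m = 338 / 172 ≈ 1.96512.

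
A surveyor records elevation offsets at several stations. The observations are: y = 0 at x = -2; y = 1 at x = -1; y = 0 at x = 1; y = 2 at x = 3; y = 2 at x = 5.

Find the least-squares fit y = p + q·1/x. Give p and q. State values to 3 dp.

From the data, Σ1 = 5, Σ1/x = 1/30, Σ1/x·1/x = 2161/900.
For Aᵀy: Σy = 5, Σ1/x·y = 1/15.
AᵀA·[p, q]ᵀ = Aᵀy becomes [[5, 1/30]; [1/30, 2161/900]]·[p, q]ᵀ = [5, 1/15]ᵀ.
det = 5·(2161/900) − (1/30)² = 2701/225.
p = (5·(2161/900) − (1/30)·(1/15))/(2701/225) = 10803/10804; q = (5·(1/15) − (1/30)·5)/(2701/225) = 75/5402.

p = 1.000, q = 0.014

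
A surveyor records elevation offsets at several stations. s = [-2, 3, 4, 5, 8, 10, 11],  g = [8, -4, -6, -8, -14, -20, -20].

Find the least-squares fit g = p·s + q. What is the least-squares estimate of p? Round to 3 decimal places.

Entries of AᵀA: Σs·s = 339, Σs = 39, Σ1 = 7.
And Σs·g = -624, Σg = -64.
AᵀA·[p, q]ᵀ = Aᵀg becomes [[339, 39]; [39, 7]]·[p, q]ᵀ = [-624, -64]ᵀ.
Determinant 339·7 − 39² = 852.
p = ((-624)·7 − 39·(-64))/852 = -156/71; q = (339·(-64) − 39·(-624))/852 = 220/71.

p = -2.197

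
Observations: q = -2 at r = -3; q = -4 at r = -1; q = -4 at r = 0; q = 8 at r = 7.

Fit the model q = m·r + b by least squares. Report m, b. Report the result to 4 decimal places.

Compute the Gram sums: Σr·r = 59, Σr = 3, Σ1 = 4.
For Xᵀq: Σr·q = 66, Σq = -2.
XᵀX·[m, b]ᵀ = Xᵀq becomes [[59, 3]; [3, 4]]·[m, b]ᵀ = [66, -2]ᵀ.
Eliminating b: 4·(row 1) − 3·(row 2) gives 227·m = 4·66 − 3·(-2) = 270, so m = 270/227.
Then b = ((-2) − 3·(270/227))/4 = -316/227.

m = 1.1894, b = -1.3921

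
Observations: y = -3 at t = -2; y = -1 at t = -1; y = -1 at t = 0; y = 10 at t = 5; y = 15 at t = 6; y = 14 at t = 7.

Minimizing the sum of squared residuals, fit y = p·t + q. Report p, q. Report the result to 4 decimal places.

p = 2.0645, q = 0.5054

MᵀM·[p, q]ᵀ = Mᵀy reads: 115·p + 15·q = 245;  15·p + 6·q = 34.
(Σt·t = 115, Σt = 15, Σ1 = 6, Σt·y = 245, Σy = 34.)
Eliminating q: 6·(row 1) − 15·(row 2) gives 465·p = 6·245 − 15·34 = 960, so p = 64/31.
Then q = (34 − 15·(64/31))/6 = 47/93.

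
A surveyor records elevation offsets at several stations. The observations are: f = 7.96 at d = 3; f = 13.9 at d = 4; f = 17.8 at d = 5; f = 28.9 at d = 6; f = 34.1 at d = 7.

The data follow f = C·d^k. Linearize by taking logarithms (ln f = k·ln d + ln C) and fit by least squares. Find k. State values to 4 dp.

Let Y = ln f. Fitting Y = k·ln d + ln C by least squares:
Σln d = 7.8320, Σ(ln d)² = 12.7160, Σln f = 14.4787, Σln d·ln f = 23.4563.
Normal system: [[12.7160, 7.8320]; [7.8320, 5]]·[k, ln C]ᵀ = [23.4563, 14.4787]ᵀ.
Δ = 12.7160·5 − (7.8320)² = 2.2397; k = (23.4563·5 − 7.8320·14.4787)/2.2397 = 1.73451, ln C = (12.7160·14.4787 − 7.8320·23.4563)/2.2397 = 0.17879.

k = 1.7345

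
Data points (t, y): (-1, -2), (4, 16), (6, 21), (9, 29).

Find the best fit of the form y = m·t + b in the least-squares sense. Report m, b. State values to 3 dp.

m = 3.113, b = 1.991

Setting ∂/∂m … = 0 gives: 134·m + 18·b = 453;  18·m + 4·b = 64.
Determinant 134·4 − 18² = 212.
m = (453·4 − 18·64)/212 = 165/53; b = (134·64 − 18·453)/212 = 211/106.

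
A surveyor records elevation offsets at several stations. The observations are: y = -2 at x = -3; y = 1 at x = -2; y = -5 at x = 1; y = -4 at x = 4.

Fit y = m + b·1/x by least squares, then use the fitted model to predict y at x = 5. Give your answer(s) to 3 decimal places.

ŷ = -2.833

Forming AᵀA = [[4, 5/12]; [5/12, 205/144]] and Aᵀy = [-10, -35/6]ᵀ gives AᵀA·[m, b]ᵀ = Aᵀy.
Eliminating b: (205/144)·(row 1) − (5/12)·(row 2) gives (265/48)·m = (205/144)·(-10) − (5/12)·(-35/6) = -425/36, so m = -340/159.
Then b = ((-35/6) − (5/12)·(-340/159))/(205/144) = -184/53.
At x = 5: ŷ = (-340/159)·(1) + (-184/53)·(1/5) = -2252/795.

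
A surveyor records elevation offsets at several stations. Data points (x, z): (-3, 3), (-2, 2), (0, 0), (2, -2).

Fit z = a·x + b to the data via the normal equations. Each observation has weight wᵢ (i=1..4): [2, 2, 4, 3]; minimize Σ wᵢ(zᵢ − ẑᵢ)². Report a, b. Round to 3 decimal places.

a = -1.000, b = 0.000

With design matrix M, MᵀWM = [[38, -4]; [-4, 11]] and MᵀWz = [-38, 4]ᵀ.
Determinant 38·11 − (-4)² = 402.
a = ((-38)·11 − (-4)·4)/402 = -1; b = (38·4 − (-4)·(-38))/402 = 0.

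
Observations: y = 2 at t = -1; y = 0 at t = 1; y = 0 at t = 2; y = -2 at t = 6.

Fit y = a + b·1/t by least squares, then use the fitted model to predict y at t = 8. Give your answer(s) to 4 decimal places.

From the data, Σ1 = 4, Σ1/t = 2/3, Σ1/t·1/t = 41/18.
For Aᵀy: Σy = 0, Σ1/t·y = -7/3.
Normal equations: [[4, 2/3]; [2/3, 41/18]]·[a, b]ᵀ = [0, -7/3]ᵀ.
Determinant 4·(41/18) − (2/3)² = 26/3.
a = (0·(41/18) − (2/3)·(-7/3))/(26/3) = 7/39; b = (4·(-7/3) − (2/3)·0)/(26/3) = -14/13.
At t = 8: ŷ = (7/39)·(1) + (-14/13)·(1/8) = 7/156.

ŷ = 0.0449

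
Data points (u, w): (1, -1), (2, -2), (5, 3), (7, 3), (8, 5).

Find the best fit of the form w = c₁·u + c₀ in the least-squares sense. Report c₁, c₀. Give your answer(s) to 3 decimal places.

c₁ = 0.919, c₀ = -2.629

From the data, Σu·u = 143, Σu = 23, Σ1 = 5.
Moment sums: Σu·w = 71, Σw = 8.
Normal equations: [[143, 23]; [23, 5]]·[c₁, c₀]ᵀ = [71, 8]ᵀ.
Eliminating c₀: 5·(row 1) − 23·(row 2) gives 186·c₁ = 5·71 − 23·8 = 171, so c₁ = 57/62.
Then c₀ = (8 − 23·(57/62))/5 = -163/62.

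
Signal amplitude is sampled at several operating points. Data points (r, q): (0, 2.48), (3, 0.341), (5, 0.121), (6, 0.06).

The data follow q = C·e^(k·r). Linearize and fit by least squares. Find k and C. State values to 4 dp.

k = -0.6115, C = 2.3801

Linearized form: ln q = k·r + ln C. From the 4 transformed points,
Σr = 14.0000, Σ(r)² = 70.0000, Σln q = -5.0930, Σr·ln q = -30.6679.
Normal system: [[70.0000, 14.0000]; [14.0000, 4]]·[k, ln C]ᵀ = [-30.6679, -5.0930]ᵀ.
Solving (det = 84.0000): k = -0.61154, ln C = 0.86716, so C = exp(0.86716) = 2.38014.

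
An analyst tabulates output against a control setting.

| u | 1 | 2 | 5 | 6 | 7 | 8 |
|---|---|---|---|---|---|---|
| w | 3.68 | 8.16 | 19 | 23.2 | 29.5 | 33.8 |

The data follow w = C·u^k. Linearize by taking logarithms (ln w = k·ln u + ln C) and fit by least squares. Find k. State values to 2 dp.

k = 1.04

Linearized form: ln w = k·ln u + ln C. From the 6 transformed points,
XᵀX = [[14.3918, 8.1197]; [8.1197, 6]], rhs = [25.7339, 16.3956]ᵀ  (here Σln u = 8.1197, Σ(ln u)² = 14.3918, Σln w = 16.3956, Σln u·ln w = 25.7339).
Solving (det = 20.4213): k = 1.04185, ln C = 1.32269.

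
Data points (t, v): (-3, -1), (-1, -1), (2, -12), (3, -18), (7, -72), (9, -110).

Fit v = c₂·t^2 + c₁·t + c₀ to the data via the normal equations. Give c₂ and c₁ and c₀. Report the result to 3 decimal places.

Entries of AᵀA: Σt^2·t^2 = 9141, Σt^2·t = 1079, Σt^2 = 153, Σt·t = 153, Σt = 17, Σ1 = 6.
For Aᵀv: Σt^2·v = -12658, Σt·v = -1568, Σv = -214.
So AᵀA·[c₂, c₁, c₀]ᵀ = Aᵀv: [[9141, 1079, 153]; [1079, 153, 17]; [153, 17, 6]]·[c₂, c₁, c₀]ᵀ = [-12658, -1568, -214]ᵀ.
Solving the 3×3 system (Gaussian elimination) gives c₂ = -134149/132604, c₁ = -390407/132604, c₀ = -101295/66302.

c₂ = -1.012, c₁ = -2.944, c₀ = -1.528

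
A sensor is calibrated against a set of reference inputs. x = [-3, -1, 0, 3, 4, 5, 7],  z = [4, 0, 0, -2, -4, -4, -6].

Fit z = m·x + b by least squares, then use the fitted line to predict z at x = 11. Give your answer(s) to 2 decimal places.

The normal equations are: 109·m + 15·b = -96;  15·m + 7·b = -12.
Determinant 109·7 − 15² = 538.
m = ((-96)·7 − 15·(-12))/538 = -246/269; b = (109·(-12) − 15·(-96))/538 = 66/269.
At x = 11: ẑ = (-246/269)·(11) + (66/269)·(1) = -2640/269.

ẑ = -9.81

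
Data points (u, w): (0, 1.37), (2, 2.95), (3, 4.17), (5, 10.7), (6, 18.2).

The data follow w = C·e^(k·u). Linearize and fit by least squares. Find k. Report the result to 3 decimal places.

With ln wᵢ as the transformed response and uᵢ as the regressor:
Σu = 16.0000, Σ(u)² = 74.0000, Σln w = 8.0962, Σu·ln w = 35.7071.
Equations: 74.0000·k + 16.0000·ln C = 35.7071;  16.0000·k + 5·ln C = 8.0962.
Δ = 74.0000·5 − (16.0000)² = 114.0000; k = (35.7071·5 − 16.0000·8.0962)/114.0000 = 0.42979, ln C = (74.0000·8.0962 − 16.0000·35.7071)/114.0000 = 0.24390.

k = 0.430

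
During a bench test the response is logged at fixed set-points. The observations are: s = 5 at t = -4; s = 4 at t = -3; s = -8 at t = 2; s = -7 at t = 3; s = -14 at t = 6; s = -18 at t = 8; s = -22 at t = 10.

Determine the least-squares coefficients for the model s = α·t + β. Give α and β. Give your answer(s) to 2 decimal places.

From the data, Σt·t = 238, Σt = 22, Σ1 = 7.
And Σt·s = -517, Σs = -60.
So AᵀA·[α, β]ᵀ = Aᵀs: [[238, 22]; [22, 7]]·[α, β]ᵀ = [-517, -60]ᵀ.
Determinant 238·7 − 22² = 1182.
α = ((-517)·7 − 22·(-60))/1182 = -2299/1182; β = (238·(-60) − 22·(-517))/1182 = -1453/591.

α = -1.95, β = -2.46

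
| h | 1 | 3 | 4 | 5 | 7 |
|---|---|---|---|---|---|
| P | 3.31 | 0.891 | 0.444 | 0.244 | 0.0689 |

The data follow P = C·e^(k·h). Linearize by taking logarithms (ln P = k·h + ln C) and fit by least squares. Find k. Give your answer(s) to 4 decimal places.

k = -0.6456

Linearized form: ln P = k·h + ln C. From the 5 transformed points,
AᵀA = [[100.0000, 20.0000]; [20.0000, 5]], rhs = [-28.1756, -3.8161]ᵀ  (here Σh = 20.0000, Σ(h)² = 100.0000, Σln P = -3.8161, Σh·ln P = -28.1756).
Solving (det = 100.0000): k = -0.64557, ln C = 1.81905.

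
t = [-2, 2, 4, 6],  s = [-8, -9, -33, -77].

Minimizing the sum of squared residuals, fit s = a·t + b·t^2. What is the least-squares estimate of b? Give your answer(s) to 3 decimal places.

b = -2.115

Entries of AᵀA: Σt·t = 60, Σt·t^2 = 280, Σt^2·t^2 = 1584.
And Σt·s = -596, Σt^2·s = -3368.
Normal equations: [[60, 280]; [280, 1584]]·[a, b]ᵀ = [-596, -3368]ᵀ.
det = 60·1584 − 280² = 16640.
a = ((-596)·1584 − 280·(-3368))/16640 = -4/65; b = (60·(-3368) − 280·(-596))/16640 = -55/26.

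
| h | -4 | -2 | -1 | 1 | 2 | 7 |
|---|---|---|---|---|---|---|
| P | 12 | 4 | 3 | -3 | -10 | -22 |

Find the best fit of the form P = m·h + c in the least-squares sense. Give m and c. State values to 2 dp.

m = -3.10, c = -1.12

Entries of XᵀX: Σh·h = 75, Σh = 3, Σ1 = 6.
Right-hand side: Σh·P = -236, ΣP = -16.
So XᵀX·[m, c]ᵀ = XᵀP: [[75, 3]; [3, 6]]·[m, c]ᵀ = [-236, -16]ᵀ.
Δ = 75·6 − 3² = 441.
m = ((-236)·6 − 3·(-16))/441 = -152/49; c = (75·(-16) − 3·(-236))/441 = -164/147.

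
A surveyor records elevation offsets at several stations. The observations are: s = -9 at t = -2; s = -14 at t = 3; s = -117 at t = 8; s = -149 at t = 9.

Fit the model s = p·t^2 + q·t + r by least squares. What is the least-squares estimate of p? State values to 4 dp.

Forming AᵀA = [[10754, 1260, 158]; [1260, 158, 18]; [158, 18, 4]] and Aᵀs = [-19719, -2301, -289]ᵀ gives AᵀA·[p, q, r]ᵀ = Aᵀs.
Inverting the 3×3 Gram matrix, [p, q, r]ᵀ = [-18019/9220, 8673/9220, 6577/9220]ᵀ.

p = -1.9543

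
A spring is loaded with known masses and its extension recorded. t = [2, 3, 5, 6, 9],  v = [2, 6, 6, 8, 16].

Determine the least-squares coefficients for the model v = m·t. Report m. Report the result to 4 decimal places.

The normal equations are: 155·m = 244.
(Σt·t = 155, Σt·v = 244.)
m = 244/155 = 1.57419.

m = 1.5742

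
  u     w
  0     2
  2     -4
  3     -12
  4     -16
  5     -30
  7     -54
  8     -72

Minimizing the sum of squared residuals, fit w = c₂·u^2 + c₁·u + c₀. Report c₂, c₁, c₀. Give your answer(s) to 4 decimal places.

c₂ = -1.0246, c₁ = -0.9551, c₀ = 1.8300

From the data, Σu^2·u^2 = 7475, Σu^2·u = 1079, Σu^2 = 167, Σu·u = 167, Σu = 29, Σ1 = 7.
Right-hand side: Σu^2·w = -8384, Σu·w = -1212, Σw = -186.
XᵀX·[c₂, c₁, c₀]ᵀ = Xᵀw becomes [[7475, 1079, 167]; [1079, 167, 29]; [167, 29, 7]]·[c₂, c₁, c₀]ᵀ = [-8384, -1212, -186]ᵀ.
Solving the 3×3 system (Gaussian elimination) gives c₂ = -24551/23961, c₁ = -22885/23961, c₀ = 2088/1141.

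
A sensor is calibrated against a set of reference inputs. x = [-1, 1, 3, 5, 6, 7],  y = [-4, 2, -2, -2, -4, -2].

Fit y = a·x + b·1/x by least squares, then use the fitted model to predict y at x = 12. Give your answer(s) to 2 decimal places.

ŷ = -6.47

Forming AᵀA = [[121, 6]; [6, 96989/44100]] and Aᵀy = [-48, 418/105]ᵀ gives AᵀA·[a, b]ᵀ = Aᵀy.
det = 121·(96989/44100) − 6² = 10148069/44100.
a = ((-48)·(96989/44100) − 6·(418/105))/(10148069/44100) = -5708832/10148069; b = (121·(418/105) − 6·(-48))/(10148069/44100) = 33943560/10148069.
At x = 12: ŷ = (-5708832/10148069)·(12) + (33943560/10148069)·(1/12) = -65677354/10148069.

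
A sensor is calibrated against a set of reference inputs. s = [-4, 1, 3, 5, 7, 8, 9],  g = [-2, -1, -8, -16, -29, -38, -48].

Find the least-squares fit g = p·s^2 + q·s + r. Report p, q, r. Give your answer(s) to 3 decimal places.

p = -0.463, q = -1.144, r = 0.670

Compute the Gram sums: Σs^2·s^2 = 14021, Σs^2·s = 1673, Σs^2 = 245, Σs·s = 245, Σs = 29, Σ1 = 7.
Right-hand side: Σs^2·g = -8246, Σs·g = -1036, Σg = -142.
AᵀA·[p, q, r]ᵀ = Aᵀg becomes [[14021, 1673, 245]; [1673, 245, 29]; [245, 29, 7]]·[p, q, r]ᵀ = [-8246, -1036, -142]ᵀ.
Solving the 3×3 system (Gaussian elimination) gives p = -28609/61752, q = -70661/61752, r = 6895/10292.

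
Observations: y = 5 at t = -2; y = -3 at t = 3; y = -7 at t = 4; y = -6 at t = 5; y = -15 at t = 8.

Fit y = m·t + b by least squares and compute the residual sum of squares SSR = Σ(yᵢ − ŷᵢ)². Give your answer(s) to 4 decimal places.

The normal equations are: 118·m + 18·b = -197;  18·m + 5·b = -26.
(Σt·t = 118, Σt = 18, Σ1 = 5, Σt·y = -197, Σy = -26.)
Eliminating b: 5·(row 1) − 18·(row 2) gives 266·m = 5·(-197) − 18·(-26) = -517, so m = -517/266.
Then b = ((-26) − 18·(-517/266))/5 = 239/133.
Residuals: -13/19, 275/266, -136/133, 73/38, -166/133; SSR = 2083/266.

SSR = 7.8308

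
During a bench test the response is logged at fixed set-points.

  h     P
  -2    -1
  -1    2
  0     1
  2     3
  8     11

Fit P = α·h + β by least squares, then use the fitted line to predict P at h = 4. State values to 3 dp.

P̂ = 6.146

Compute the Gram sums: Σh·h = 73, Σh = 7, Σ1 = 5.
Moment sums: Σh·P = 94, ΣP = 16.
So MᵀM·[α, β]ᵀ = MᵀP: [[73, 7]; [7, 5]]·[α, β]ᵀ = [94, 16]ᵀ.
Eliminating β: 5·(row 1) − 7·(row 2) gives 316·α = 5·94 − 7·16 = 358, so α = 179/158.
Then β = (16 − 7·(179/158))/5 = 255/158.
At h = 4: P̂ = (179/158)·(4) + (255/158)·(1) = 971/158.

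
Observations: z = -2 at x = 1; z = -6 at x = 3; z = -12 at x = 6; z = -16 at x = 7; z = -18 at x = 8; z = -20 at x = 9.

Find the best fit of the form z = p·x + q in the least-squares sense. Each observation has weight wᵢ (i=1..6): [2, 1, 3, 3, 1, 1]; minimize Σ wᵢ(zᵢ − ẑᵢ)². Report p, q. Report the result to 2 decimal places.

p = -2.28, q = 0.66

Sums needed: Σwᵢ·x·x = 411, Σwᵢ·x = 61, Σwᵢ·1 = 11.
And Σwᵢ·x·z = -898, Σwᵢ·z = -132.
MᵀWM·[p, q]ᵀ = MᵀWz becomes [[411, 61]; [61, 11]]·[p, q]ᵀ = [-898, -132]ᵀ.
Determinant 411·11 − 61² = 800.
p = ((-898)·11 − 61·(-132))/800 = -913/400; q = (411·(-132) − 61·(-898))/800 = 263/400.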